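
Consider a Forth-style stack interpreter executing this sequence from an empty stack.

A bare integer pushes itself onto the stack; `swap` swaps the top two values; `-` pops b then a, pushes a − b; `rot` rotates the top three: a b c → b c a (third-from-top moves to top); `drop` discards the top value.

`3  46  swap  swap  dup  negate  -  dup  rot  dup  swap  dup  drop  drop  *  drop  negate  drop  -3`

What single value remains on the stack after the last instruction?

-3

3      -> [3]
46     -> [3, 46]
swap   -> [46, 3]
swap   -> [3, 46]
dup    -> [3, 46, 46]
negate -> [3, 46, -46]
-      -> [3, 92]
dup    -> [3, 92, 92]
rot    -> [92, 92, 3]
dup    -> [92, 92, 3, 3]
swap   -> [92, 92, 3, 3]
dup    -> [92, 92, 3, 3, 3]
drop   -> [92, 92, 3, 3]
drop   -> [92, 92, 3]
*      -> [92, 276]
drop   -> [92]
negate -> [-92]
drop   -> []
-3     -> [-3]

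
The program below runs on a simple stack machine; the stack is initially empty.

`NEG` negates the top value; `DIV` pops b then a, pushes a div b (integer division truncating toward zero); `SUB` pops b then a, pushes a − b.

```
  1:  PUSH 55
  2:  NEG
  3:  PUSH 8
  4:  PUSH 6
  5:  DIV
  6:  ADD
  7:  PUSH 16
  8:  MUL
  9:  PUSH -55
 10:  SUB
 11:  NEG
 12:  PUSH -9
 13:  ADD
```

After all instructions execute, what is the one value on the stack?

PUSH 55  : [55]
NEG      : [-55]
PUSH 8   : [-55, 8]
PUSH 6   : [-55, 8, 6]
DIV      : [-55, 1]
ADD      : [-54]
PUSH 16  : [-54, 16]
MUL      : [-864]
PUSH -55 : [-864, -55]
SUB      : [-809]
NEG      : [809]
PUSH -9  : [809, -9]
ADD      : [800]

800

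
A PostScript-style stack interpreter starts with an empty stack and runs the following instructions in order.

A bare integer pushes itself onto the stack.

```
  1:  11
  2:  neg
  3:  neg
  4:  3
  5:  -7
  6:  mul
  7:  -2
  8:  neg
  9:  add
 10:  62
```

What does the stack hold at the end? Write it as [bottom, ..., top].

11  → [11]
neg → [-11]
neg → [11]
3   → [11, 3]
-7  → [11, 3, -7]
mul → [11, -21]
-2  → [11, -21, -2]
neg → [11, -21, 2]
add → [11, -19]
62  → [11, -19, 62]

[11, -19, 62]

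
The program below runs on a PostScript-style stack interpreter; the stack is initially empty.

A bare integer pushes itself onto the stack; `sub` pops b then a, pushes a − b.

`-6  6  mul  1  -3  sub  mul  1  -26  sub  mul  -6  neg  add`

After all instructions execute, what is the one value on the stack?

-6   [-6]
6    [-6, 6]
mul  [-36]
1    [-36, 1]
-3   [-36, 1, -3]
sub  [-36, 4]
mul  [-144]
1    [-144, 1]
-26  [-144, 1, -26]
sub  [-144, 27]
mul  [-3888]
-6   [-3888, -6]
neg  [-3888, 6]
add  [-3882]

-3882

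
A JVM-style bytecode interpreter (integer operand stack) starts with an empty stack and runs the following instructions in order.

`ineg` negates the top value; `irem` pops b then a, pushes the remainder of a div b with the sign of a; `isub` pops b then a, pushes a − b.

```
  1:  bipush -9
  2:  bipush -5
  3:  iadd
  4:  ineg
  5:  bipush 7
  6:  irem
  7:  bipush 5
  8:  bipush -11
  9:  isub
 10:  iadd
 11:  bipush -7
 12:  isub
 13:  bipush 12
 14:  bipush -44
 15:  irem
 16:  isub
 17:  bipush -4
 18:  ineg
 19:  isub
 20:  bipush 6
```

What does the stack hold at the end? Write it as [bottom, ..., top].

bipush -9  : -9
bipush -5  : -9 -5
iadd       : -14
ineg       : 14
bipush 7   : 14 7
irem       : 0
bipush 5   : 0 5
bipush -11 : 0 5 -11
isub       : 0 16
iadd       : 16
bipush -7  : 16 -7
isub       : 23
bipush 12  : 23 12
bipush -44 : 23 12 -44
irem       : 23 12
isub       : 11
bipush -4  : 11 -4
ineg       : 11 4
isub       : 7
bipush 6   : 7 6

[7, 6]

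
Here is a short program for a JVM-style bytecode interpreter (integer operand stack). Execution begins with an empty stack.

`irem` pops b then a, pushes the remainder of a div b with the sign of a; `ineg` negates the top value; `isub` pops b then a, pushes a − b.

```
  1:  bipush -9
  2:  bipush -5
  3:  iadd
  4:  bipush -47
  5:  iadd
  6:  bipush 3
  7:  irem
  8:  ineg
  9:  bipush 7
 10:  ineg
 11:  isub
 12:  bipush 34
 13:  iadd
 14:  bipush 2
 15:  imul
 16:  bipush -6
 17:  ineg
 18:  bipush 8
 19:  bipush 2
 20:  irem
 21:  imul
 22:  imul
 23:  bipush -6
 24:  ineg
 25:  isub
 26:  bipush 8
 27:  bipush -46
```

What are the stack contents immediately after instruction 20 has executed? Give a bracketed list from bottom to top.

bipush -9  → [-9]
bipush -5  → [-9, -5]
iadd       → [-14]
bipush -47 → [-14, -47]
iadd       → [-61]
bipush 3   → [-61, 3]
irem       → [-1]
ineg       → [1]
bipush 7   → [1, 7]
ineg       → [1, -7]
isub       → [8]
bipush 34  → [8, 34]
iadd       → [42]
bipush 2   → [42, 2]
imul       → [84]
bipush -6  → [84, -6]
ineg       → [84, 6]
bipush 8   → [84, 6, 8]
bipush 2   → [84, 6, 8, 2]
irem       → [84, 6, 0]

[84, 6, 0]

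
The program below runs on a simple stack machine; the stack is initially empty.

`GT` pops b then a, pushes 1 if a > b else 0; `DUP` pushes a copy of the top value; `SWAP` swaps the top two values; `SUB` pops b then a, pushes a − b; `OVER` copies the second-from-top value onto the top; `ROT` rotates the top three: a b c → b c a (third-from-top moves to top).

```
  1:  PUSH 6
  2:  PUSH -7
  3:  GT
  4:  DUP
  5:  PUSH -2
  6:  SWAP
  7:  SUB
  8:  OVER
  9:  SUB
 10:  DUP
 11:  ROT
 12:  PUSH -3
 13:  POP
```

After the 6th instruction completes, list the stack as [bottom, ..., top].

PUSH 6   6
PUSH -7  6 -7
GT       1
DUP      1 1
PUSH -2  1 1 -2
SWAP     1 -2 1

[1, -2, 1]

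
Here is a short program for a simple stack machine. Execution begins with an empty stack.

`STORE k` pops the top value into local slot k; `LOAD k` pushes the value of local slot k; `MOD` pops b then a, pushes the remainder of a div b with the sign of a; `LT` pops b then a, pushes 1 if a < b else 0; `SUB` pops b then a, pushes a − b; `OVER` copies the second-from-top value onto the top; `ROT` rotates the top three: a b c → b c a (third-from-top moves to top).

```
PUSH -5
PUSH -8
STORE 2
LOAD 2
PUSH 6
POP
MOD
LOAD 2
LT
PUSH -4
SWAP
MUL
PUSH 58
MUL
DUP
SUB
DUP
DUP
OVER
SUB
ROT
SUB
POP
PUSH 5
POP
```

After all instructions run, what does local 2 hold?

-8

PUSH -5  [-5]
PUSH -8  [-5, -8]
STORE 2  [-5]
LOAD 2   [-5, -8]
PUSH 6   [-5, -8, 6]
POP      [-5, -8]
MOD      [-5]
LOAD 2   [-5, -8]
LT       [0]
PUSH -4  [0, -4]
SWAP     [-4, 0]
MUL      [0]
PUSH 58  [0, 58]
MUL      [0]
DUP      [0, 0]
SUB      [0]
DUP      [0, 0]
DUP      [0, 0, 0]
OVER     [0, 0, 0, 0]
SUB      [0, 0, 0]
ROT      [0, 0, 0]
SUB      [0, 0]
POP      [0]
PUSH 5   [0, 5]
POP      [0]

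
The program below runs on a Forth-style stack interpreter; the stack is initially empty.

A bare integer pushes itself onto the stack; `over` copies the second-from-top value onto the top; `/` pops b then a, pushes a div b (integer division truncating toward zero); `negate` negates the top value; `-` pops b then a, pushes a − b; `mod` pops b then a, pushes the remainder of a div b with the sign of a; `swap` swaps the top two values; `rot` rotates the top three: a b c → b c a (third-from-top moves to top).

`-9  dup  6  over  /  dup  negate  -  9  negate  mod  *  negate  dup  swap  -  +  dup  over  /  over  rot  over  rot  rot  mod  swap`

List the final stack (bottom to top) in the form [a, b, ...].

-9      -9
dup     -9 -9
6       -9 -9 6
over    -9 -9 6 -9
/       -9 -9 0
dup     -9 -9 0 0
negate  -9 -9 0 0
-       -9 -9 0
9       -9 -9 0 9
negate  -9 -9 0 -9
mod     -9 -9 0
*       -9 0
negate  -9 0
dup     -9 0 0
swap    -9 0 0
-       -9 0
+       -9
dup     -9 -9
over    -9 -9 -9
/       -9 1
over    -9 1 -9
rot     1 -9 -9
over    1 -9 -9 -9
rot     1 -9 -9 -9
rot     1 -9 -9 -9
mod     1 -9 0
swap    1 0 -9

[1, 0, -9]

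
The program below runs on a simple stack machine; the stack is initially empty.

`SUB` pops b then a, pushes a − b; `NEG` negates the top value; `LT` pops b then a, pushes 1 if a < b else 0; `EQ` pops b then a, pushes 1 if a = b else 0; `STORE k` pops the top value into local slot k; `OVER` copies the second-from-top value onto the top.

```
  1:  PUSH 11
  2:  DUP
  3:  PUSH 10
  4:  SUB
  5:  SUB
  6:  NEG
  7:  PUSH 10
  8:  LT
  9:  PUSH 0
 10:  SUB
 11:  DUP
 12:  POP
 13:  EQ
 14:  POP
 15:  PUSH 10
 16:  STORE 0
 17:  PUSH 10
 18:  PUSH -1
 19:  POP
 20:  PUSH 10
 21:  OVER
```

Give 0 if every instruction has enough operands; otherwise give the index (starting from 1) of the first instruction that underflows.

13

PUSH 11 : [11]
DUP     : [11, 11]
PUSH 10 : [11, 11, 10]
SUB     : [11, 1]
SUB     : [10]
NEG     : [-10]
PUSH 10 : [-10, 10]
LT      : [1]
PUSH 0  : [1, 0]
SUB     : [1]
DUP     : [1, 1]
POP     : [1]
EQ  — needs 2 operands, stack has 1 → underflow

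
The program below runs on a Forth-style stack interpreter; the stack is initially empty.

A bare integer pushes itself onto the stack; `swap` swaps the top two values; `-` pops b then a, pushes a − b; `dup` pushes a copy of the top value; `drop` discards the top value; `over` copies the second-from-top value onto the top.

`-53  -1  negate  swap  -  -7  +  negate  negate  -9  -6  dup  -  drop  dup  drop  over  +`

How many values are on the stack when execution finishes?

2

-53    → -53
-1     → -53 -1
negate → -53 1
swap   → 1 -53
-      → 54
-7     → 54 -7
+      → 47
negate → -47
negate → 47
-9     → 47 -9
-6     → 47 -9 -6
dup    → 47 -9 -6 -6
-      → 47 -9 0
drop   → 47 -9
dup    → 47 -9 -9
drop   → 47 -9
over   → 47 -9 47
+      → 47 38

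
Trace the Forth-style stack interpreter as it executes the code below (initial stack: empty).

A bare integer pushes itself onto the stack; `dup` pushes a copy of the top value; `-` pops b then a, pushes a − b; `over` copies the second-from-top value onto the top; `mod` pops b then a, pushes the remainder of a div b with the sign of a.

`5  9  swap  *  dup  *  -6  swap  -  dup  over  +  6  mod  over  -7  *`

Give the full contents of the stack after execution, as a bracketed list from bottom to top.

5    -> 5
9    -> 5 9
swap -> 9 5
*    -> 45
dup  -> 45 45
*    -> 2025
-6   -> 2025 -6
swap -> -6 2025
-    -> -2031
dup  -> -2031 -2031
over -> -2031 -2031 -2031
+    -> -2031 -4062
6    -> -2031 -4062 6
mod  -> -2031 0
over -> -2031 0 -2031
-7   -> -2031 0 -2031 -7
*    -> -2031 0 14217

[-2031, 0, 14217]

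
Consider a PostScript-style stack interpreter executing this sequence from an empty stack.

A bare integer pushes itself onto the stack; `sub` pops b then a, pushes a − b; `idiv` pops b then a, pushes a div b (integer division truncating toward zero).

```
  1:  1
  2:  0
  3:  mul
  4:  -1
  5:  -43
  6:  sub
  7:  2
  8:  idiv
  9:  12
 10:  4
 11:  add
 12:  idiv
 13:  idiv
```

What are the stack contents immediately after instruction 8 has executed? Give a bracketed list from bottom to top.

[0, 21]

1    → 1
0    → 1 0
mul  → 0
-1   → 0 -1
-43  → 0 -1 -43
sub  → 0 42
2    → 0 42 2
idiv → 0 21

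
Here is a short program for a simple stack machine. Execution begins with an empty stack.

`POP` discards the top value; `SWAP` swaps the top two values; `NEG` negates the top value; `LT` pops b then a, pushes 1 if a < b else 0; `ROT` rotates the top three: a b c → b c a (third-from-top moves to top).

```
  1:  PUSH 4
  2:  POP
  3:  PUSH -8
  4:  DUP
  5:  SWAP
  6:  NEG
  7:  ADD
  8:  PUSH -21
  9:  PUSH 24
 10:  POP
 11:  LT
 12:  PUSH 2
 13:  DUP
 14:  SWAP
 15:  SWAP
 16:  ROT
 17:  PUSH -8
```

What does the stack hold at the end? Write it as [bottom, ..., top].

PUSH 4   -> [4]
POP      -> []
PUSH -8  -> [-8]
DUP      -> [-8, -8]
SWAP     -> [-8, -8]
NEG      -> [-8, 8]
ADD      -> [0]
PUSH -21 -> [0, -21]
PUSH 24  -> [0, -21, 24]
POP      -> [0, -21]
LT       -> [0]
PUSH 2   -> [0, 2]
DUP      -> [0, 2, 2]
SWAP     -> [0, 2, 2]
SWAP     -> [0, 2, 2]
ROT      -> [2, 2, 0]
PUSH -8  -> [2, 2, 0, -8]

[2, 2, 0, -8]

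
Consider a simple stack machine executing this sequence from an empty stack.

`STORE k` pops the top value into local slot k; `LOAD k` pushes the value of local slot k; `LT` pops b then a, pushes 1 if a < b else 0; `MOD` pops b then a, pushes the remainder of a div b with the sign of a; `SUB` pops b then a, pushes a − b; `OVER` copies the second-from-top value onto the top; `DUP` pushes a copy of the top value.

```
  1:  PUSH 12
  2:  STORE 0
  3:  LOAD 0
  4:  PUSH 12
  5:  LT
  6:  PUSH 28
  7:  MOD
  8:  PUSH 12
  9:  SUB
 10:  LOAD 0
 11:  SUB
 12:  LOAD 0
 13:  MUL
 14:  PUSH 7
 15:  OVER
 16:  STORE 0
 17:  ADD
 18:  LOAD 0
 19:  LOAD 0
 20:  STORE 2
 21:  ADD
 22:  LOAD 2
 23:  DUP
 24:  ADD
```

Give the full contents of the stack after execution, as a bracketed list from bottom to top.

PUSH 12 : [12]
STORE 0 : []
LOAD 0  : [12]
PUSH 12 : [12, 12]
LT      : [0]
PUSH 28 : [0, 28]
MOD     : [0]
PUSH 12 : [0, 12]
SUB     : [-12]
LOAD 0  : [-12, 12]
SUB     : [-24]
LOAD 0  : [-24, 12]
MUL     : [-288]
PUSH 7  : [-288, 7]
OVER    : [-288, 7, -288]
STORE 0 : [-288, 7]
ADD     : [-281]
LOAD 0  : [-281, -288]
LOAD 0  : [-281, -288, -288]
STORE 2 : [-281, -288]
ADD     : [-569]
LOAD 2  : [-569, -288]
DUP     : [-569, -288, -288]
ADD     : [-569, -576]

[-569, -576]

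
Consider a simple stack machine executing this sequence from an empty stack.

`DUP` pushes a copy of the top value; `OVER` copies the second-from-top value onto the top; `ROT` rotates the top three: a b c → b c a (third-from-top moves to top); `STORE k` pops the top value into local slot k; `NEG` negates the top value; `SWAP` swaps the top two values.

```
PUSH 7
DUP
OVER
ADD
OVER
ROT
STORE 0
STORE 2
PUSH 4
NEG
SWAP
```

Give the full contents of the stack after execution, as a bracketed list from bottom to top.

[-4, 14]

PUSH 7   7
DUP      7 7
OVER     7 7 7
ADD      7 14
OVER     7 14 7
ROT      14 7 7
STORE 0  14 7
STORE 2  14
PUSH 4   14 4
NEG      14 -4
SWAP     -4 14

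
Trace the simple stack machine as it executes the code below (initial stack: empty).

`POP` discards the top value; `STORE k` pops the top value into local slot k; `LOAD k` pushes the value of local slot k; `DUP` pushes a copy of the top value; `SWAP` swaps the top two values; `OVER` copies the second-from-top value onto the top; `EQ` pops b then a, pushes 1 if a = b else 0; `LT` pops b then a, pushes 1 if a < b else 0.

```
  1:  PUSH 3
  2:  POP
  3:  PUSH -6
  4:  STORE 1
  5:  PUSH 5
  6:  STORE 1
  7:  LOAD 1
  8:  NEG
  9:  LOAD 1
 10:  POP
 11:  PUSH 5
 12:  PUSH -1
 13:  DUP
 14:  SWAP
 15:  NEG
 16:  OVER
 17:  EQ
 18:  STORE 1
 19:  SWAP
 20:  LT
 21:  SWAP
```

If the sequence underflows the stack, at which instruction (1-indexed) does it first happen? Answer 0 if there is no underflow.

0

PUSH 3   3
POP      (empty)
PUSH -6  -6
STORE 1  (empty)
PUSH 5   5
STORE 1  (empty)
LOAD 1   5
NEG      -5
LOAD 1   -5 5
POP      -5
PUSH 5   -5 5
PUSH -1  -5 5 -1
DUP      -5 5 -1 -1
SWAP     -5 5 -1 -1
NEG      -5 5 -1 1
OVER     -5 5 -1 1 -1
EQ       -5 5 -1 0
STORE 1  -5 5 -1
SWAP     -5 -1 5
LT       -5 1
SWAP     1 -5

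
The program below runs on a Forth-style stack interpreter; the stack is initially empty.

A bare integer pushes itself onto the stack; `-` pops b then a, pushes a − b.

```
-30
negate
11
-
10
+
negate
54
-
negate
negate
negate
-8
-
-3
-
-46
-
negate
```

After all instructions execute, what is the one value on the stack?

-140

-30    : -30
negate : 30
11     : 30 11
-      : 19
10     : 19 10
+      : 29
negate : -29
54     : -29 54
-      : -83
negate : 83
negate : -83
negate : 83
-8     : 83 -8
-      : 91
-3     : 91 -3
-      : 94
-46    : 94 -46
-      : 140
negate : -140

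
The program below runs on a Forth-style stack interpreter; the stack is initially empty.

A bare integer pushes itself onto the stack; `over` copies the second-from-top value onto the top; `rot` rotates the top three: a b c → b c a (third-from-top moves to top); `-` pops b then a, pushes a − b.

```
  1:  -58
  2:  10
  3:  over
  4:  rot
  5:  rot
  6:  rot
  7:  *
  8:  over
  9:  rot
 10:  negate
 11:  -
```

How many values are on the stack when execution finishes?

-58    → [-58]
10     → [-58, 10]
over   → [-58, 10, -58]
rot    → [10, -58, -58]
rot    → [-58, -58, 10]
rot    → [-58, 10, -58]
*      → [-58, -580]
over   → [-58, -580, -58]
rot    → [-580, -58, -58]
negate → [-580, -58, 58]
-      → [-580, -116]

2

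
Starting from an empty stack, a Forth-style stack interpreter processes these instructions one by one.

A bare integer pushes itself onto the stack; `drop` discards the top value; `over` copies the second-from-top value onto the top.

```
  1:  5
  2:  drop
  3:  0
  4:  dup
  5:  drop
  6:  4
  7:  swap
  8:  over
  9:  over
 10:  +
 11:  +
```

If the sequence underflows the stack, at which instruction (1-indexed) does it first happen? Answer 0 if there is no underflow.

0

5    : [5]
drop : []
0    : [0]
dup  : [0, 0]
drop : [0]
4    : [0, 4]
swap : [4, 0]
over : [4, 0, 4]
over : [4, 0, 4, 0]
+    : [4, 0, 4]
+    : [4, 4]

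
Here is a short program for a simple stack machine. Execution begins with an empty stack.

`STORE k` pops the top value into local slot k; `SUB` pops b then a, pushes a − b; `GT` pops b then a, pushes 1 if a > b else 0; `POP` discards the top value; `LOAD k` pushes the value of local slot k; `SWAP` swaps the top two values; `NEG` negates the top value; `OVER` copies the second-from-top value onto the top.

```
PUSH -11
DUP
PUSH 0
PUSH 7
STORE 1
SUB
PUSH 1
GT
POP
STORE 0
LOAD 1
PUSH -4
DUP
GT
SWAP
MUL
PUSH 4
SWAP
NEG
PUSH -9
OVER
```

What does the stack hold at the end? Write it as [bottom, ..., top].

[4, 0, -9, 0]

PUSH -11 → [-11]
DUP      → [-11, -11]
PUSH 0   → [-11, -11, 0]
PUSH 7   → [-11, -11, 0, 7]
STORE 1  → [-11, -11, 0]
SUB      → [-11, -11]
PUSH 1   → [-11, -11, 1]
GT       → [-11, 0]
POP      → [-11]
STORE 0  → []
LOAD 1   → [7]
PUSH -4  → [7, -4]
DUP      → [7, -4, -4]
GT       → [7, 0]
SWAP     → [0, 7]
MUL      → [0]
PUSH 4   → [0, 4]
SWAP     → [4, 0]
NEG      → [4, 0]
PUSH -9  → [4, 0, -9]
OVER     → [4, 0, -9, 0]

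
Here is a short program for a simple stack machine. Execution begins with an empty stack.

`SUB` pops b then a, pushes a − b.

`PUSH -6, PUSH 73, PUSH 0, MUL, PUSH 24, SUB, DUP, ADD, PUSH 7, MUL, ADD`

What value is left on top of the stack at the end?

-342

PUSH -6 → [-6]
PUSH 73 → [-6, 73]
PUSH 0  → [-6, 73, 0]
MUL     → [-6, 0]
PUSH 24 → [-6, 0, 24]
SUB     → [-6, -24]
DUP     → [-6, -24, -24]
ADD     → [-6, -48]
PUSH 7  → [-6, -48, 7]
MUL     → [-6, -336]
ADD     → [-342]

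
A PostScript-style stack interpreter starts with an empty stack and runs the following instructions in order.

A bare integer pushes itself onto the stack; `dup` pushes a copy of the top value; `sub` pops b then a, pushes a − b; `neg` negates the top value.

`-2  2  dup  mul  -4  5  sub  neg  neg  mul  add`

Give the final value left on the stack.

-2  -> -2
2   -> -2 2
dup -> -2 2 2
mul -> -2 4
-4  -> -2 4 -4
5   -> -2 4 -4 5
sub -> -2 4 -9
neg -> -2 4 9
neg -> -2 4 -9
mul -> -2 -36
add -> -38

-38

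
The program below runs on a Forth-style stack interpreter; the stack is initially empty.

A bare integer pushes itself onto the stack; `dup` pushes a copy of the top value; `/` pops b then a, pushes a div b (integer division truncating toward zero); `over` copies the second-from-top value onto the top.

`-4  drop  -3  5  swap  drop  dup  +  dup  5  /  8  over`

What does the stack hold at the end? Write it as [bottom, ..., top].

-4   : -4
drop : (empty)
-3   : -3
5    : -3 5
swap : 5 -3
drop : 5
dup  : 5 5
+    : 10
dup  : 10 10
5    : 10 10 5
/    : 10 2
8    : 10 2 8
over : 10 2 8 2

[10, 2, 8, 2]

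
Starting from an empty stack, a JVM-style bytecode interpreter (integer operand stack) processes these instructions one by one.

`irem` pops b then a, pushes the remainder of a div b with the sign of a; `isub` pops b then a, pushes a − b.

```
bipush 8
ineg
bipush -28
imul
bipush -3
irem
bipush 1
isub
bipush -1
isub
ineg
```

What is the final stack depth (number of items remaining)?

1

bipush 8   -> 8
ineg       -> -8
bipush -28 -> -8 -28
imul       -> 224
bipush -3  -> 224 -3
irem       -> 2
bipush 1   -> 2 1
isub       -> 1
bipush -1  -> 1 -1
isub       -> 2
ineg       -> -2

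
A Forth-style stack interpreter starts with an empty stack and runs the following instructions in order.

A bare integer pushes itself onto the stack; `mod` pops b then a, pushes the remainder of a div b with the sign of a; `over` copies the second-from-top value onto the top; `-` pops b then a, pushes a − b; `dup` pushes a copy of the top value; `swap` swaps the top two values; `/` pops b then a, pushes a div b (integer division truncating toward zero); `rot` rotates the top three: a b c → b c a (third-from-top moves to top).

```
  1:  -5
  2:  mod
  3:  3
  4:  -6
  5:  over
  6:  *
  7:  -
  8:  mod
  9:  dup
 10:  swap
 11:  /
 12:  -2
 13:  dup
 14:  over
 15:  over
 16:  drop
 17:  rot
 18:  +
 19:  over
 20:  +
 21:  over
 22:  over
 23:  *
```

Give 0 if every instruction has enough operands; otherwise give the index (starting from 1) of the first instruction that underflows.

-5 : [-5]
mod  — needs 2 operands, stack has 1 → underflow

2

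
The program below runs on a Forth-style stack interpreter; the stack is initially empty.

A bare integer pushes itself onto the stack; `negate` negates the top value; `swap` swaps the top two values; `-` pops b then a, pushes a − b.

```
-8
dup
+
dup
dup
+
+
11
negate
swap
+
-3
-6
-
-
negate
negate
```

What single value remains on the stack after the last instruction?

-8      [-8]
dup     [-8, -8]
+       [-16]
dup     [-16, -16]
dup     [-16, -16, -16]
+       [-16, -32]
+       [-48]
11      [-48, 11]
negate  [-48, -11]
swap    [-11, -48]
+       [-59]
-3      [-59, -3]
-6      [-59, -3, -6]
-       [-59, 3]
-       [-62]
negate  [62]
negate  [-62]

-62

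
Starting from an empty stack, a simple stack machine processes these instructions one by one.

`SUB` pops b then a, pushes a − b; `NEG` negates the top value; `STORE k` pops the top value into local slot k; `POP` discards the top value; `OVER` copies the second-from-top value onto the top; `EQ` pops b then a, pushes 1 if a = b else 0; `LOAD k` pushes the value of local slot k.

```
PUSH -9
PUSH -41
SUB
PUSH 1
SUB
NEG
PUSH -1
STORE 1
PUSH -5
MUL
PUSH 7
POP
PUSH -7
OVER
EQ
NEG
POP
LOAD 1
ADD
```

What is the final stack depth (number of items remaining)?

1

PUSH -9  : [-9]
PUSH -41 : [-9, -41]
SUB      : [32]
PUSH 1   : [32, 1]
SUB      : [31]
NEG      : [-31]
PUSH -1  : [-31, -1]
STORE 1  : [-31]
PUSH -5  : [-31, -5]
MUL      : [155]
PUSH 7   : [155, 7]
POP      : [155]
PUSH -7  : [155, -7]
OVER     : [155, -7, 155]
EQ       : [155, 0]
NEG      : [155, 0]
POP      : [155]
LOAD 1   : [155, -1]
ADD      : [154]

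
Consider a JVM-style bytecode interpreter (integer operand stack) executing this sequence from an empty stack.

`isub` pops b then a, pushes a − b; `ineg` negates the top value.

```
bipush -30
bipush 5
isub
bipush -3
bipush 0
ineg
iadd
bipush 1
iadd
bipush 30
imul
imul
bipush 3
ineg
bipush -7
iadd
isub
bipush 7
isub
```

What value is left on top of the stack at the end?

2103

bipush -30 : -30
bipush 5   : -30 5
isub       : -35
bipush -3  : -35 -3
bipush 0   : -35 -3 0
ineg       : -35 -3 0
iadd       : -35 -3
bipush 1   : -35 -3 1
iadd       : -35 -2
bipush 30  : -35 -2 30
imul       : -35 -60
imul       : 2100
bipush 3   : 2100 3
ineg       : 2100 -3
bipush -7  : 2100 -3 -7
iadd       : 2100 -10
isub       : 2110
bipush 7   : 2110 7
isub       : 2103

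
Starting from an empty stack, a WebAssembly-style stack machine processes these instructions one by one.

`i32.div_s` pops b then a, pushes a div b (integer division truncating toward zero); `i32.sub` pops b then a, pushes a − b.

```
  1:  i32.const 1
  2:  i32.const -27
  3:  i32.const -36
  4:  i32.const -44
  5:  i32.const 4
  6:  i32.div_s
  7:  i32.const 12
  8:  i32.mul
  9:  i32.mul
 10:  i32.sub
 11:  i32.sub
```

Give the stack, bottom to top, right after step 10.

i32.const 1    [1]
i32.const -27  [1, -27]
i32.const -36  [1, -27, -36]
i32.const -44  [1, -27, -36, -44]
i32.const 4    [1, -27, -36, -44, 4]
i32.div_s      [1, -27, -36, -11]
i32.const 12   [1, -27, -36, -11, 12]
i32.mul        [1, -27, -36, -132]
i32.mul        [1, -27, 4752]
i32.sub        [1, -4779]

[1, -4779]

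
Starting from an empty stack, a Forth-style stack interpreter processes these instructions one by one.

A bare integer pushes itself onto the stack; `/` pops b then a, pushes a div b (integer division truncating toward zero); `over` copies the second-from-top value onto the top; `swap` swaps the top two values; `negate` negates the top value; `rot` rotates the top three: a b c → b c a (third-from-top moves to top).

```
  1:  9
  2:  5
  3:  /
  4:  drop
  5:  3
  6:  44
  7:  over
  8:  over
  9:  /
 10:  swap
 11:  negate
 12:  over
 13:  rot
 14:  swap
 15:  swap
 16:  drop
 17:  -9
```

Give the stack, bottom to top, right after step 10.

9     9
5     9 5
/     1
drop  (empty)
3     3
44    3 44
over  3 44 3
over  3 44 3 44
/     3 44 0
swap  3 0 44

[3, 0, 44]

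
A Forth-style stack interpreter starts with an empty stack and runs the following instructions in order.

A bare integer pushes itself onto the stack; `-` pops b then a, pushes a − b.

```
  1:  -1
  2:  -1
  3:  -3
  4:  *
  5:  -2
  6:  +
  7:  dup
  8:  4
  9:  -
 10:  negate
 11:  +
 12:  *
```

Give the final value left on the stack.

-4

-1     : -1
-1     : -1 -1
-3     : -1 -1 -3
*      : -1 3
-2     : -1 3 -2
+      : -1 1
dup    : -1 1 1
4      : -1 1 1 4
-      : -1 1 -3
negate : -1 1 3
+      : -1 4
*      : -4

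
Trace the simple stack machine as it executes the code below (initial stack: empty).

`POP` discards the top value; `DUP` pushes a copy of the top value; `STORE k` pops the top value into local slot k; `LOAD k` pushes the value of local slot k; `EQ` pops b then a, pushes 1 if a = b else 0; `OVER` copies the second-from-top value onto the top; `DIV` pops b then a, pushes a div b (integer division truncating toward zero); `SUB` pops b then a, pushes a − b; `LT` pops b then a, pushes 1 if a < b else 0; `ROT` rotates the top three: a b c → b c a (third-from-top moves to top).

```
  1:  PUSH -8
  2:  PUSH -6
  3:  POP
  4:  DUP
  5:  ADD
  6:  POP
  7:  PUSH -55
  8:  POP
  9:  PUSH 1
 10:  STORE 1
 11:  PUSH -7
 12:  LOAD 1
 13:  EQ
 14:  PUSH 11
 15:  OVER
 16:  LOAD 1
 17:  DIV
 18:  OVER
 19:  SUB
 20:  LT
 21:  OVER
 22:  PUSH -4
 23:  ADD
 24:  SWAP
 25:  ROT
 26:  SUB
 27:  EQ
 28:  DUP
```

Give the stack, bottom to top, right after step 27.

PUSH -8  → -8
PUSH -6  → -8 -6
POP      → -8
DUP      → -8 -8
ADD      → -16
POP      → (empty)
PUSH -55 → -55
POP      → (empty)
PUSH 1   → 1
STORE 1  → (empty)
PUSH -7  → -7
LOAD 1   → -7 1
EQ       → 0
PUSH 11  → 0 11
OVER     → 0 11 0
LOAD 1   → 0 11 0 1
DIV      → 0 11 0
OVER     → 0 11 0 11
SUB      → 0 11 -11
LT       → 0 0
OVER     → 0 0 0
PUSH -4  → 0 0 0 -4
ADD      → 0 0 -4
SWAP     → 0 -4 0
ROT      → -4 0 0
SUB      → -4 0
EQ       → 0

[0]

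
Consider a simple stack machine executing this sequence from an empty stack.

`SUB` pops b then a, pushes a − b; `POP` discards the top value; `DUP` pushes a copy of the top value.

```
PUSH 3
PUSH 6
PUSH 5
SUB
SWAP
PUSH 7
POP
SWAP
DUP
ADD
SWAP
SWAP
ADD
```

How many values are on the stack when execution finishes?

1

PUSH 3 → [3]
PUSH 6 → [3, 6]
PUSH 5 → [3, 6, 5]
SUB    → [3, 1]
SWAP   → [1, 3]
PUSH 7 → [1, 3, 7]
POP    → [1, 3]
SWAP   → [3, 1]
DUP    → [3, 1, 1]
ADD    → [3, 2]
SWAP   → [2, 3]
SWAP   → [3, 2]
ADD    → [5]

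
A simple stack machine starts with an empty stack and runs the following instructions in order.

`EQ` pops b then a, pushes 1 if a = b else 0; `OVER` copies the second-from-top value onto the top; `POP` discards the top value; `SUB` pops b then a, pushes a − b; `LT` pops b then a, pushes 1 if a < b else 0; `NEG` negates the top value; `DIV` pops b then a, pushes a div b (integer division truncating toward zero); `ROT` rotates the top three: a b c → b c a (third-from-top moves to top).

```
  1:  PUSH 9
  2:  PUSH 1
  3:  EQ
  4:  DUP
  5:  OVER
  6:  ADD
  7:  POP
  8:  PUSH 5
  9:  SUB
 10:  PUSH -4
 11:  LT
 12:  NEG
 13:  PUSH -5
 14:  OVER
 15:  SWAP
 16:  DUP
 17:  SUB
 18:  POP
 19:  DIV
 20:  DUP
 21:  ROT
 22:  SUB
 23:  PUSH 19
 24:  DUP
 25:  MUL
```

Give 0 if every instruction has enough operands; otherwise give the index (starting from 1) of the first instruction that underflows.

21

PUSH 9  : 9
PUSH 1  : 9 1
EQ      : 0
DUP     : 0 0
OVER    : 0 0 0
ADD     : 0 0
POP     : 0
PUSH 5  : 0 5
SUB     : -5
PUSH -4 : -5 -4
LT      : 1
NEG     : -1
PUSH -5 : -1 -5
OVER    : -1 -5 -1
SWAP    : -1 -1 -5
DUP     : -1 -1 -5 -5
SUB     : -1 -1 0
POP     : -1 -1
DIV     : 1
DUP     : 1 1
ROT  — needs 3 operands, stack has 2 → underflow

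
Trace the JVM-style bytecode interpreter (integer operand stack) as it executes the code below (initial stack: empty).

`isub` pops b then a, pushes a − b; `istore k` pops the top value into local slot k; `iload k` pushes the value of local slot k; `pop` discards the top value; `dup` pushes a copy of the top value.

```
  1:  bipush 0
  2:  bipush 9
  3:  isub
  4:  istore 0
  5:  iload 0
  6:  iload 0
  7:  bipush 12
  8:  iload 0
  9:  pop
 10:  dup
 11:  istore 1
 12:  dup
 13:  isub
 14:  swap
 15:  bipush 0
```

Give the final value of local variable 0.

bipush 0  : 0
bipush 9  : 0 9
isub      : -9
istore 0  : (empty)
iload 0   : -9
iload 0   : -9 -9
bipush 12 : -9 -9 12
iload 0   : -9 -9 12 -9
pop       : -9 -9 12
dup       : -9 -9 12 12
istore 1  : -9 -9 12
dup       : -9 -9 12 12
isub      : -9 -9 0
swap      : -9 0 -9
bipush 0  : -9 0 -9 0

-9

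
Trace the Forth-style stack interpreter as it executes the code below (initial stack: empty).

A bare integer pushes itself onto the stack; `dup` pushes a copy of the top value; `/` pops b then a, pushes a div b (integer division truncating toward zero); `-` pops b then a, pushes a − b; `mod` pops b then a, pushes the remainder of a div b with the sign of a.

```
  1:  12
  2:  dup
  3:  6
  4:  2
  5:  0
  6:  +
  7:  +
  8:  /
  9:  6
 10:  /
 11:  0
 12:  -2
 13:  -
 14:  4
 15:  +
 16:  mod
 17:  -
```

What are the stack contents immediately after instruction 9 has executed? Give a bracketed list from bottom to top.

[12, 1, 6]

12  → [12]
dup → [12, 12]
6   → [12, 12, 6]
2   → [12, 12, 6, 2]
0   → [12, 12, 6, 2, 0]
+   → [12, 12, 6, 2]
+   → [12, 12, 8]
/   → [12, 1]
6   → [12, 1, 6]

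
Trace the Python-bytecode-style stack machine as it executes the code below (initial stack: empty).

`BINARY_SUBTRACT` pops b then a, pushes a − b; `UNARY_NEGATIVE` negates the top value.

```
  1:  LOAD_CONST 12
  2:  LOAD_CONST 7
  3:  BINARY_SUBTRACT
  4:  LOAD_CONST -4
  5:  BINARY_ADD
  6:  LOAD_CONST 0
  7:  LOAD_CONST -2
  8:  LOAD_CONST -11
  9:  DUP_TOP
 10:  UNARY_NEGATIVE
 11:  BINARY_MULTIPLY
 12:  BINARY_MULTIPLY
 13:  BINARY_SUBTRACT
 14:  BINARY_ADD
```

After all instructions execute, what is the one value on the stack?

LOAD_CONST 12   : 12
LOAD_CONST 7    : 12 7
BINARY_SUBTRACT : 5
LOAD_CONST -4   : 5 -4
BINARY_ADD      : 1
LOAD_CONST 0    : 1 0
LOAD_CONST -2   : 1 0 -2
LOAD_CONST -11  : 1 0 -2 -11
DUP_TOP         : 1 0 -2 -11 -11
UNARY_NEGATIVE  : 1 0 -2 -11 11
BINARY_MULTIPLY : 1 0 -2 -121
BINARY_MULTIPLY : 1 0 242
BINARY_SUBTRACT : 1 -242
BINARY_ADD      : -241

-241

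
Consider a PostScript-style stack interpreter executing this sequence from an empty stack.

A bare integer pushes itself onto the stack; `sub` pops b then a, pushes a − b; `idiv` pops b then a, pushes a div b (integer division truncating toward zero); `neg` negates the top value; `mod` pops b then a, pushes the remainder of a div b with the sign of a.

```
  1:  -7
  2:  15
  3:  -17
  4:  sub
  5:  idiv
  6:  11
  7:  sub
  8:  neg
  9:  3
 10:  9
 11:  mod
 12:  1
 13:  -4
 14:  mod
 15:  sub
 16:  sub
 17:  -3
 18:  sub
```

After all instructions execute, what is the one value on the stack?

-7    -7
15    -7 15
-17   -7 15 -17
sub   -7 32
idiv  0
11    0 11
sub   -11
neg   11
3     11 3
9     11 3 9
mod   11 3
1     11 3 1
-4    11 3 1 -4
mod   11 3 1
sub   11 2
sub   9
-3    9 -3
sub   12

12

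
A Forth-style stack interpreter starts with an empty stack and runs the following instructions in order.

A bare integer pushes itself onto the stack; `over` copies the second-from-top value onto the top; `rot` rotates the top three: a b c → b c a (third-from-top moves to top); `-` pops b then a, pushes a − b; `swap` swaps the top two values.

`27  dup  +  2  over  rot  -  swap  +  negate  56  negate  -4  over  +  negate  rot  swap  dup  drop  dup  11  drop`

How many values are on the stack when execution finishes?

27     : 27
dup    : 27 27
+      : 54
2      : 54 2
over   : 54 2 54
rot    : 2 54 54
-      : 2 0
swap   : 0 2
+      : 2
negate : -2
56     : -2 56
negate : -2 -56
-4     : -2 -56 -4
over   : -2 -56 -4 -56
+      : -2 -56 -60
negate : -2 -56 60
rot    : -56 60 -2
swap   : -56 -2 60
dup    : -56 -2 60 60
drop   : -56 -2 60
dup    : -56 -2 60 60
11     : -56 -2 60 60 11
drop   : -56 -2 60 60

4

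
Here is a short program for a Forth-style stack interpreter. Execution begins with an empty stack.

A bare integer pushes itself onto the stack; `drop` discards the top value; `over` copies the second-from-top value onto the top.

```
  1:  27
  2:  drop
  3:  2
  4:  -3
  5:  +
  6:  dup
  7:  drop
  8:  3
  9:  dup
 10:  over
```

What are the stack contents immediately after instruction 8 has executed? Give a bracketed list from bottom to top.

[-1, 3]

27   -> [27]
drop -> []
2    -> [2]
-3   -> [2, -3]
+    -> [-1]
dup  -> [-1, -1]
drop -> [-1]
3    -> [-1, 3]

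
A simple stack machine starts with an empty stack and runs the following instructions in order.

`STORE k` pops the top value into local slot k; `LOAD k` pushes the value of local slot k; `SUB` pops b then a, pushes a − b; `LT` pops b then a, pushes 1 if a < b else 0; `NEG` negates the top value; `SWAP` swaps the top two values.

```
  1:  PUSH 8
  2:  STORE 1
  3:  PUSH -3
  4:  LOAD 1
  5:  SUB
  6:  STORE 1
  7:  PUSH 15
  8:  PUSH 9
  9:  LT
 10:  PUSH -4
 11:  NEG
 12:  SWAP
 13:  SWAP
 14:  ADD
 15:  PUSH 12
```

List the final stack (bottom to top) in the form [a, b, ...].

[4, 12]

PUSH 8   8
STORE 1  (empty)
PUSH -3  -3
LOAD 1   -3 8
SUB      -11
STORE 1  (empty)
PUSH 15  15
PUSH 9   15 9
LT       0
PUSH -4  0 -4
NEG      0 4
SWAP     4 0
SWAP     0 4
ADD      4
PUSH 12  4 12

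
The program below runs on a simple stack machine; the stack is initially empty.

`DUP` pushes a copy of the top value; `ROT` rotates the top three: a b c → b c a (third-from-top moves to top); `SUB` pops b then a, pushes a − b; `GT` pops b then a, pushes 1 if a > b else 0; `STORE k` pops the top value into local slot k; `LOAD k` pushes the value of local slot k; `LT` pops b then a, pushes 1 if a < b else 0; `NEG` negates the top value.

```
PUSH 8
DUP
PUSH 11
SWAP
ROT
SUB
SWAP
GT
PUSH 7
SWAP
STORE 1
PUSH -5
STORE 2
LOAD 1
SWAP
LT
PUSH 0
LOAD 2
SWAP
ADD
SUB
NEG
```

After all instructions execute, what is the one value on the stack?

-6

PUSH 8  : [8]
DUP     : [8, 8]
PUSH 11 : [8, 8, 11]
SWAP    : [8, 11, 8]
ROT     : [11, 8, 8]
SUB     : [11, 0]
SWAP    : [0, 11]
GT      : [0]
PUSH 7  : [0, 7]
SWAP    : [7, 0]
STORE 1 : [7]
PUSH -5 : [7, -5]
STORE 2 : [7]
LOAD 1  : [7, 0]
SWAP    : [0, 7]
LT      : [1]
PUSH 0  : [1, 0]
LOAD 2  : [1, 0, -5]
SWAP    : [1, -5, 0]
ADD     : [1, -5]
SUB     : [6]
NEG     : [-6]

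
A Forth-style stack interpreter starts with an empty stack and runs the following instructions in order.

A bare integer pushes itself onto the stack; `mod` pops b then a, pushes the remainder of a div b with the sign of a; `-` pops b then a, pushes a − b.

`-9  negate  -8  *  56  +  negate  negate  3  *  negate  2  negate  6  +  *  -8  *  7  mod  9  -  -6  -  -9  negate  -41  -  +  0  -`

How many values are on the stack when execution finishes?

-9      -9
negate  9
-8      9 -8
*       -72
56      -72 56
+       -16
negate  16
negate  -16
3       -16 3
*       -48
negate  48
2       48 2
negate  48 -2
6       48 -2 6
+       48 4
*       192
-8      192 -8
*       -1536
7       -1536 7
mod     -3
9       -3 9
-       -12
-6      -12 -6
-       -6
-9      -6 -9
negate  -6 9
-41     -6 9 -41
-       -6 50
+       44
0       44 0
-       44

1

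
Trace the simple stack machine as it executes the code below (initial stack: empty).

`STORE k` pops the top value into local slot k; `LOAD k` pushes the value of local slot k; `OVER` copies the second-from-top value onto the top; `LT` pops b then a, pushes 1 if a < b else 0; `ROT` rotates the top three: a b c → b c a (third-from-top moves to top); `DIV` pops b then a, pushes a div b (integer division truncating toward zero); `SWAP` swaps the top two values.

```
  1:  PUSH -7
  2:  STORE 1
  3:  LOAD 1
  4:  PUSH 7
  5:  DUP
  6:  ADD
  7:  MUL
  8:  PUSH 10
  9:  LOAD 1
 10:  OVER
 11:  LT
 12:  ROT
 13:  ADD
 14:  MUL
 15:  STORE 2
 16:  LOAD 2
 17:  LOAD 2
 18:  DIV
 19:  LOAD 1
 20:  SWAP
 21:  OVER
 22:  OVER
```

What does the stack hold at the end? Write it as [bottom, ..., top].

[-7, 1, -7, 1]

PUSH -7  -7
STORE 1  (empty)
LOAD 1   -7
PUSH 7   -7 7
DUP      -7 7 7
ADD      -7 14
MUL      -98
PUSH 10  -98 10
LOAD 1   -98 10 -7
OVER     -98 10 -7 10
LT       -98 10 1
ROT      10 1 -98
ADD      10 -97
MUL      -970
STORE 2  (empty)
LOAD 2   -970
LOAD 2   -970 -970
DIV      1
LOAD 1   1 -7
SWAP     -7 1
OVER     -7 1 -7
OVER     -7 1 -7 1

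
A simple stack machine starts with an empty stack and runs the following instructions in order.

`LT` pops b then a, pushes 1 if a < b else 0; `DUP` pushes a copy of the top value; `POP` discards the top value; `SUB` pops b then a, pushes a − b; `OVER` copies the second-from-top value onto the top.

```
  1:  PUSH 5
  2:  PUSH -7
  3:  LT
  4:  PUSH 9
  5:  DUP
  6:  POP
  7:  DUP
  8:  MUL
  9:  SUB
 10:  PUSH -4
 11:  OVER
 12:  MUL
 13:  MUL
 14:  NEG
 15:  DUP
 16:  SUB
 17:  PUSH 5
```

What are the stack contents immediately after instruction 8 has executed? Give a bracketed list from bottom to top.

PUSH 5   5
PUSH -7  5 -7
LT       0
PUSH 9   0 9
DUP      0 9 9
POP      0 9
DUP      0 9 9
MUL      0 81

[0, 81]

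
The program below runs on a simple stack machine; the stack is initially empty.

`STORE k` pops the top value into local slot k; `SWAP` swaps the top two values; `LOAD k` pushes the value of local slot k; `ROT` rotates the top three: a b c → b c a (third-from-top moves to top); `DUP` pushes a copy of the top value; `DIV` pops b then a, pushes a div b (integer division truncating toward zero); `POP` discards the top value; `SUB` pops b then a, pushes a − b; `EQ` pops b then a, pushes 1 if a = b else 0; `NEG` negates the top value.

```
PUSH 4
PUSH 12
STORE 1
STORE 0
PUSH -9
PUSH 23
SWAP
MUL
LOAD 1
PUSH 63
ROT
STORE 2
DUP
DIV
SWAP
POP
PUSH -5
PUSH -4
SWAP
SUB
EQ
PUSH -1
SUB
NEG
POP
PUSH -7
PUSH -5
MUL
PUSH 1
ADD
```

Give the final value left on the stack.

36

PUSH 4  -> 4
PUSH 12 -> 4 12
STORE 1 -> 4
STORE 0 -> (empty)
PUSH -9 -> -9
PUSH 23 -> -9 23
SWAP    -> 23 -9
MUL     -> -207
LOAD 1  -> -207 12
PUSH 63 -> -207 12 63
ROT     -> 12 63 -207
STORE 2 -> 12 63
DUP     -> 12 63 63
DIV     -> 12 1
SWAP    -> 1 12
POP     -> 1
PUSH -5 -> 1 -5
PUSH -4 -> 1 -5 -4
SWAP    -> 1 -4 -5
SUB     -> 1 1
EQ      -> 1
PUSH -1 -> 1 -1
SUB     -> 2
NEG     -> -2
POP     -> (empty)
PUSH -7 -> -7
PUSH -5 -> -7 -5
MUL     -> 35
PUSH 1  -> 35 1
ADD     -> 36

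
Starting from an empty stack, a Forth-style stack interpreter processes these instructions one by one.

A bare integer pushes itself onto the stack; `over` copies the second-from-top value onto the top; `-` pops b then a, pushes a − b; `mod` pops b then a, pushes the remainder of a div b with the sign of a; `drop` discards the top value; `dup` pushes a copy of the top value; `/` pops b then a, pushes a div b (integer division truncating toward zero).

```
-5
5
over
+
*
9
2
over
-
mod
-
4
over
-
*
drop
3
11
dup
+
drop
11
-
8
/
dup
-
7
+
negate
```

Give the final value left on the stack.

-7

-5     -> [-5]
5      -> [-5, 5]
over   -> [-5, 5, -5]
+      -> [-5, 0]
*      -> [0]
9      -> [0, 9]
2      -> [0, 9, 2]
over   -> [0, 9, 2, 9]
-      -> [0, 9, -7]
mod    -> [0, 2]
-      -> [-2]
4      -> [-2, 4]
over   -> [-2, 4, -2]
-      -> [-2, 6]
*      -> [-12]
drop   -> []
3      -> [3]
11     -> [3, 11]
dup    -> [3, 11, 11]
+      -> [3, 22]
drop   -> [3]
11     -> [3, 11]
-      -> [-8]
8      -> [-8, 8]
/      -> [-1]
dup    -> [-1, -1]
-      -> [0]
7      -> [0, 7]
+      -> [7]
negate -> [-7]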